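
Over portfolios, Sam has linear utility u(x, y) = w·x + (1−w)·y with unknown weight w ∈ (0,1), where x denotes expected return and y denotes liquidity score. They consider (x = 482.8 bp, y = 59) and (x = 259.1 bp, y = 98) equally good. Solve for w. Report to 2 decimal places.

u(482.8,59) = u(259.1,98) means w·482.8 + (1−w)·59 = w·259.1 + (1−w)·98.
Rearranging, 223.7·w − 39·(1−w) = 0.
So w/(1−w) = 39/223.7 = 0.1743, giving w = 39/(223.7+39) = 0.15.

w = 0.15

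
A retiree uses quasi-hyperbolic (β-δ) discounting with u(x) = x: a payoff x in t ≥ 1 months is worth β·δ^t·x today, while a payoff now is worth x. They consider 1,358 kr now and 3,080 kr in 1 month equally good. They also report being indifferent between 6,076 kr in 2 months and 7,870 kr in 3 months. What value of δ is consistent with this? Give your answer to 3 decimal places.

From the later pair, β·δ^2·6076 = β·δ^3·7870; dividing through, δ = 6076/7870 = 0.77205.

δ ≈ 0.772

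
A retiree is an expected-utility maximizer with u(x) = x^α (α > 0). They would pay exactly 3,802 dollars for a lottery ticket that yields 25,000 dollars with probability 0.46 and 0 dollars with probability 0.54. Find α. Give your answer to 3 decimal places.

α ≈ 0.412

Since u(0) = 0, the lottery's EU is 0.46·25000^α.
Setting u(3802) equal to that: 3802^α = 0.46·25000^α ⇒ (3802/25000)^α = 0.46.
Taking logs: α·ln(3802/25000) = ln(0.46), so α = -0.776529 / -1.883349 ≈ 0.412.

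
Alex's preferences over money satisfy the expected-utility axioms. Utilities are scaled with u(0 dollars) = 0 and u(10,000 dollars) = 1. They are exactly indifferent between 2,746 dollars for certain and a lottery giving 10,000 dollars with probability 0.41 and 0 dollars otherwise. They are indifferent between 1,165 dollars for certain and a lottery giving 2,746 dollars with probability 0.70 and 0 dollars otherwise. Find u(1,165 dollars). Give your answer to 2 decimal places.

0.29

First, u(2,746 dollars) = 0.41·u(10,000 dollars) + 0.59·u(0 dollars) = 0.41.
Chaining: u(1,165 dollars) = 0.70·0.41 + 0.30·0.00 = 0.2870.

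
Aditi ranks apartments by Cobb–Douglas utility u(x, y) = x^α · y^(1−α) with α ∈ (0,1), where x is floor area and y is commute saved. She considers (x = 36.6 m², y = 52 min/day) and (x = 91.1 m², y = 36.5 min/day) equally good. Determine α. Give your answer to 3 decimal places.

Set the two utilities equal: 36.6^α·52^(1−α) = 91.1^α·36.5^(1−α).
Taking logs: α·ln 36.6 + (1−α)·ln 52 = α·ln 91.1 + (1−α)·ln 36.5, i.e. α·-0.911910 = (1−α)·-0.353931.
Thus α·(-1.265841) = -0.353931, so α = -0.353931/-1.265841 ≈ 0.280.

α ≈ 0.280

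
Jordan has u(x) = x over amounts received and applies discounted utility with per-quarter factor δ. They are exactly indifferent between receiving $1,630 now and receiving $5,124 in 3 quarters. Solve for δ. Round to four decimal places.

Equating discounted utilities: u(1630) = δ^3·u(5124) ⇒ δ^3 = u(1630)/u(5124).
With u(x) = x: δ^3 = 1630/5124 = 0.31811.
So δ = 0.31811^(1/3) ≈ 0.6826.

δ ≈ 0.6826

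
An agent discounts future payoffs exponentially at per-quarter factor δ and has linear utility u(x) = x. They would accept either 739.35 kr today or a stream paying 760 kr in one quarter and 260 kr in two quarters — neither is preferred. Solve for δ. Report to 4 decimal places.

Present value of the stream is 760·δ + 260·δ². Indifference gives 760δ + 260δ² = 739.35.
So 260δ² + 760δ − 739.35 = 0.
The positive root is δ = [−760 + √(760² + 4·260·739.35)] / (2·260) = (−760 + 1160.398)/520 ≈ 0.7700.

δ ≈ 0.7700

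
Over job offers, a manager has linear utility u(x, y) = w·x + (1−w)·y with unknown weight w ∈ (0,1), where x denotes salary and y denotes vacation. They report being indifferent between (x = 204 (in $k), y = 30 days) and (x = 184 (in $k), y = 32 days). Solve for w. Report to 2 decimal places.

u(204,30) = u(184,32) means w·204 + (1−w)·30 = w·184 + (1−w)·32.
Rearranging, 20·w − 2·(1−w) = 0.
The marginal rate of substitution is 2/20, so w = 2/(20+2) = 0.09.

w = 0.09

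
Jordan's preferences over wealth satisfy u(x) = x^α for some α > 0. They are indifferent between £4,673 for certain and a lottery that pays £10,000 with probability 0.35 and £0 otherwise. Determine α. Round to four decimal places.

Since u(0) = 0, the lottery's EU is 0.35·10000^α.
Equating: 4673^α = 0.35·10000^α, i.e. 0.4673^α = 0.35.
α = ln(0.35) / ln(4673/10000) = -1.0498221/-0.7607838 ≈ 1.3799.

α ≈ 1.3799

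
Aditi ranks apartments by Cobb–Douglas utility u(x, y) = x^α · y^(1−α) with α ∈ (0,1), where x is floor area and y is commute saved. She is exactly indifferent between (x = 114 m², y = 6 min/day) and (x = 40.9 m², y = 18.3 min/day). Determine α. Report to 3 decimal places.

α ≈ 0.521

Set the two utilities equal: 114^α·6^(1−α) = 40.9^α·18.3^(1−α).
Taking logs: α·ln 114 + (1−α)·ln 6 = α·ln 40.9 + (1−α)·ln 18.3, i.e. α·1.025068 = (1−α)·1.115142.
With A = 1.025068 and B = 1.115142: α·A = (1−α)·B, so α = B/(A+B) = 1.115142/2.140210 ≈ 0.521.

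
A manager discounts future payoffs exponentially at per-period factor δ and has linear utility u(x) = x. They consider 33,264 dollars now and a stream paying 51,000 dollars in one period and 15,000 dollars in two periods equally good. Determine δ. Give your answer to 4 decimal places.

The stream is worth 51000δ + 15000δ² today, so 51000δ + 15000δ² = 33264.
That is, 15000δ² + 51000δ − 33264 = 0, a quadratic in δ.
By the quadratic formula (taking the positive root), δ = (−51000 + √4596840000.00) / 30000 ≈ 0.5600.

δ ≈ 0.5600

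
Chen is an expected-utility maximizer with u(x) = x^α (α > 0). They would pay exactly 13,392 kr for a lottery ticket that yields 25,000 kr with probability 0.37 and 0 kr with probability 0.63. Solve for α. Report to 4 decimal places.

EU(lottery) = 0.37·25000^α + 0.63·0 = 0.37·25000^α.
Equating: 13392^α = 0.37·25000^α, i.e. 0.5357^α = 0.37.
Take logs: α = ln 0.37 / ln(13392/25000) ≈ 1.592796.

α ≈ 1.5928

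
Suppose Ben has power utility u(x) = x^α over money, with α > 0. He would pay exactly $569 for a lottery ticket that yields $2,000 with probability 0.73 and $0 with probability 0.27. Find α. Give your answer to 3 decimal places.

α ≈ 0.250

The lottery's expected utility is 0.73·u(2000) + 0.27·u(0) = 0.73·2000^α (since u(0) = 0 for α > 0).
Setting u(569) equal to that: 569^α = 0.73·2000^α ⇒ (569/2000)^α = 0.73.
α = ln(0.73) / ln(569/2000) = -0.314711/-1.257022 ≈ 0.250.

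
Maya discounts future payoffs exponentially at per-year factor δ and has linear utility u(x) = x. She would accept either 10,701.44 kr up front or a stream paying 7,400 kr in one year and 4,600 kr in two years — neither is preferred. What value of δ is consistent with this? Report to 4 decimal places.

δ ≈ 0.9200

Present value of the stream is 7400·δ + 4600·δ². Indifference gives 7400δ + 4600δ² = 10701.44.
That is, 4600δ² + 7400δ − 10701.44 = 0, a quadratic in δ.
The positive root is δ = [−7400 + √(7400² + 4·4600·10701.44)] / (2·4600) = (−7400 + 15864.000)/9200 ≈ 0.9200.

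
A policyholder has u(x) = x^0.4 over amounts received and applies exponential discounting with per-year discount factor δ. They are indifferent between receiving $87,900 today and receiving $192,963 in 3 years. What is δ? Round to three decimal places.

δ ≈ 0.900

Equating discounted utilities: u(87900) = δ^3·u(192963) ⇒ δ^3 = u(87900)/u(192963).
With u(x) = x^0.4: δ^3 = 87900^0.4/192963^0.4 = (87900/192963)^0.4 = 0.73014.
So δ = 0.73014^(1/3) ≈ 0.900.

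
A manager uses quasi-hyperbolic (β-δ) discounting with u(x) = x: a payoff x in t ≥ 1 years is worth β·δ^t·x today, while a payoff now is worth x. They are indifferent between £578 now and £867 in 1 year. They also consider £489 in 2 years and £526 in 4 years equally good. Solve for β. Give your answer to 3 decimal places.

The second indifference involves only future payoffs, so β cancels: β·δ^2·489 = β·δ^4·526, giving δ^2 = 489/526 = 0.92966, so δ = 0.96419.
Now use the now-vs-future pair: 578 = β·δ·867 gives β = 578/(0.96419·867) ≈ 0.691.

β ≈ 0.691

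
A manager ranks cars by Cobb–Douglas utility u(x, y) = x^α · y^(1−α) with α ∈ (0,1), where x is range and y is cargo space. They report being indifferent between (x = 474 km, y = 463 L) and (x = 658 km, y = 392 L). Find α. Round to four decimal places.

Indifference: 474^α · 463^(1−α) = 658^α · 392^(1−α).
Rearrange to (474/658)^α = (392/463)^(1−α) and take logs: α·-0.3279976 = (1−α)·-0.1664652.
Thus α·(-0.4944628) = -0.1664652, so α = -0.1664652/-0.4944628 ≈ 0.3367.

α ≈ 0.3367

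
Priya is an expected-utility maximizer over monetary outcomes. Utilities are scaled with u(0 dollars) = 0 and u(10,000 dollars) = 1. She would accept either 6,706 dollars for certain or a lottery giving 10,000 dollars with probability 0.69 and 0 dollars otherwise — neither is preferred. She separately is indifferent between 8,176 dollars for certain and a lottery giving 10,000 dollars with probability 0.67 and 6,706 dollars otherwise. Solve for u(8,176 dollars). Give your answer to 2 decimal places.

0.90

From the first indifference, u(6,706 dollars) = 0.69·u(10,000 dollars) + 0.31·u(0 dollars) = 0.69·1 + 0.31·0 = 0.69.
Chaining: u(8,176 dollars) = 0.67·1.00 + 0.33·0.69 = 0.8977.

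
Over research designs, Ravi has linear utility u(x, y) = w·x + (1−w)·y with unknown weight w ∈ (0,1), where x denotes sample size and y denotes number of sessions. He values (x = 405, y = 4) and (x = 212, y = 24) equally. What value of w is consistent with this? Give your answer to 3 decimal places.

Equating utilities: w·405 + (1−w)·4 = w·212 + (1−w)·24.
w·(405−212) = (1−w)·(24−4), i.e. w·193 = (1−w)·20.
So w/(1−w) = 20/193 = 0.1036, giving w = 20/(193+20) = 0.094.

w = 0.094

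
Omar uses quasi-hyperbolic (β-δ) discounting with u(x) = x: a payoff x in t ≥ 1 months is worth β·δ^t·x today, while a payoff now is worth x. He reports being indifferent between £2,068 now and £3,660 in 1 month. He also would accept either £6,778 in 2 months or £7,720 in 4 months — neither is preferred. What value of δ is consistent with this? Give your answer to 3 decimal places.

Both payoffs in the second observation are in the future, so β drops out: δ^2·6778 = δ^4·7720 ⇒ δ^2 = 6778/7720 = 0.87798, so δ = 0.93701.

δ ≈ 0.937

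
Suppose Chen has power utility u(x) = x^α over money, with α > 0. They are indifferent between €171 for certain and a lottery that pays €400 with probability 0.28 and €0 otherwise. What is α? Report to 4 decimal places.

α ≈ 1.4980

EU(lottery) = 0.28·400^α + 0.72·0 = 0.28·400^α.
Setting u(171) equal to that: 171^α = 0.28·400^α ⇒ (171/400)^α = 0.28.
α = ln(0.28) / ln(171/400) = -1.2729657/-0.8498010 ≈ 1.4980.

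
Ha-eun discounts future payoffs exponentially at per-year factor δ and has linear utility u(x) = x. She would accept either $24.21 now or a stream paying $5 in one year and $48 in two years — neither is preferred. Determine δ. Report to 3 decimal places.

δ ≈ 0.660

Present value of the stream is 5·δ + 48·δ². Indifference gives 5δ + 48δ² = 24.21.
So 48δ² + 5δ − 24.21 = 0.
δ = (−5 + √(5² + 4·48·24.21)) / (2·48) = (−5 + √4673.32) / 96 ≈ 0.660.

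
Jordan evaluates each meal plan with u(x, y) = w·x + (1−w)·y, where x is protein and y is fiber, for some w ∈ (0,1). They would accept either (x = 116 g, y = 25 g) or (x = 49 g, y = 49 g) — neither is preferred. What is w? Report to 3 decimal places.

Indifference: w·116 + (1−w)·25 = w·49 + (1−w)·49.
w·(116−49) = (1−w)·(49−25), i.e. w·67 = (1−w)·24.
Hence w = 24/(67+24) = 24/91 = 0.264.

w = 0.264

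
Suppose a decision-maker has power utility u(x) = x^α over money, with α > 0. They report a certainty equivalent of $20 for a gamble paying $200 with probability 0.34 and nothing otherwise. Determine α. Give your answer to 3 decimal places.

The lottery's expected utility is 0.34·u(200) + 0.66·u(0) = 0.34·200^α (since u(0) = 0 for α > 0).
Equating: 20^α = 0.34·200^α, i.e. 0.1000^α = 0.34.
α = ln(0.34) / ln(20/200) = -1.078810/-2.302585 ≈ 0.469.

α ≈ 0.469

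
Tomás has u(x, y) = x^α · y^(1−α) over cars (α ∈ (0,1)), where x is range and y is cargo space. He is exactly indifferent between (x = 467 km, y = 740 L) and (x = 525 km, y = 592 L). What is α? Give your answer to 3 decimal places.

The Cobb–Douglas utilities coincide, so 467^α·740^(1−α) = 525^α·592^(1−α).
Taking logs: α·ln 467 + (1−α)·ln 740 = α·ln 525 + (1−α)·ln 592, i.e. α·-0.117069 = (1−α)·-0.223144.
So α/(1−α) = (-0.223144)/(-0.117069) = 1.906090, and α = 1.906090/2.906090 ≈ 0.656.

α ≈ 0.656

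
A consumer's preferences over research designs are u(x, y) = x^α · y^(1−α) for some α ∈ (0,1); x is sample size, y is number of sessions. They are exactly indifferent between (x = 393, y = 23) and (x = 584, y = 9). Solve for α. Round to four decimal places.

α ≈ 0.7032

The Cobb–Douglas utilities coincide, so 393^α·23^(1−α) = 584^α·9^(1−α).
Taking logs: α·ln 393 + (1−α)·ln 23 = α·ln 584 + (1−α)·ln 9, i.e. α·-0.3960914 = (1−α)·-0.9382696.
With A = -0.3960914 and B = -0.9382696: α·A = (1−α)·B, so α = B/(A+B) = -0.9382696/-1.3343610 ≈ 0.7032.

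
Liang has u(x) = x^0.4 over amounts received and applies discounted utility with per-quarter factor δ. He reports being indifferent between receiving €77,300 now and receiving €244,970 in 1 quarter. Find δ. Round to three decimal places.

δ ≈ 0.630

Indifference means u(77300) = δ · u(244970), so δ = u(77300)/u(244970).
Since u(x) = x^0.4, δ = (77300/244970)^0.4 = 0.31555^0.4 = 0.63042.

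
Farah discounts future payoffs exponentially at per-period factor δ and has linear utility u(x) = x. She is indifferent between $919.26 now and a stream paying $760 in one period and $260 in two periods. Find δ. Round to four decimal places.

Equating present values: 919.26 = 760δ + 260δ².
So 260δ² + 760δ − 919.26 = 0.
By the quadratic formula (taking the positive root), δ = (−760 + √1533630.40) / 520 ≈ 0.9200.

δ ≈ 0.9200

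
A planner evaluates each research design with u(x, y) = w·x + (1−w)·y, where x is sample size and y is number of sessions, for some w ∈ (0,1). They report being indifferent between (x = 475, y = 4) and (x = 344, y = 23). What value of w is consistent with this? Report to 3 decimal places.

w = 0.127

Indifference: w·475 + (1−w)·4 = w·344 + (1−w)·23.
Collecting terms: w·131 = (1−w)·19.
Hence w = 19/(131+19) = 19/150 = 0.127.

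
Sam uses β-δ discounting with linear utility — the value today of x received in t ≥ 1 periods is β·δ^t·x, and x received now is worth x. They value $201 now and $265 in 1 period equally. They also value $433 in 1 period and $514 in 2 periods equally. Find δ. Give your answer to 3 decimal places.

δ ≈ 0.842

Both payoffs in the second observation are in the future, so β drops out: δ^1·433 = δ^2·514 ⇒ δ = 433/514 = 0.84241.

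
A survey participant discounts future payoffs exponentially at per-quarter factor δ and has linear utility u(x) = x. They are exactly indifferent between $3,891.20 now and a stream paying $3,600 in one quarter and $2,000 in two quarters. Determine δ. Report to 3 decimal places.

The stream is worth 3600δ + 2000δ² today, so 3600δ + 2000δ² = 3891.20.
Rearranged: 2000δ² + 3600δ − 3891.20 = 0.
δ = (−3600 + √(3600² + 4·2000·3891.20)) / (2·2000) = (−3600 + √44089600.00) / 4000 ≈ 0.760.

δ ≈ 0.760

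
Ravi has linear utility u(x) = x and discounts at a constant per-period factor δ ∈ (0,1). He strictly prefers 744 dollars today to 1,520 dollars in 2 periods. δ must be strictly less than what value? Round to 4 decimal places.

The preference means 744 > δ^2·1520.
So δ^2 < 744/1520 = 0.48947; taking the square root of both positive sides preserves the inequality.
δ < (744/1520)^(1/2) ≈ 0.6996.

δ < 0.6996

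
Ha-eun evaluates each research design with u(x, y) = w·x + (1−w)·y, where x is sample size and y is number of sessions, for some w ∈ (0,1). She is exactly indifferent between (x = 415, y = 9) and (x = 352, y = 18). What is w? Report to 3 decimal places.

w = 0.125

Equating utilities: w·415 + (1−w)·9 = w·352 + (1−w)·18.
Collecting terms: w·63 = (1−w)·9.
The marginal rate of substitution is 9/63, so w = 9/(63+9) = 0.125.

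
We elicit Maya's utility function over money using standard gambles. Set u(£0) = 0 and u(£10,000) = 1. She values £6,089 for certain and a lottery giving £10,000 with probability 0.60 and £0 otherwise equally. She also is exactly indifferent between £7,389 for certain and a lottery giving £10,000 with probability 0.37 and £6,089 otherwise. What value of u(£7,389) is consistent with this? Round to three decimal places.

The first gamble pins u(£6,089): it must equal 0.60·1 + 0.40·0 = 0.60.
Chaining: u(£7,389) = 0.37·1.00 + 0.63·0.60 = 0.7480.

0.748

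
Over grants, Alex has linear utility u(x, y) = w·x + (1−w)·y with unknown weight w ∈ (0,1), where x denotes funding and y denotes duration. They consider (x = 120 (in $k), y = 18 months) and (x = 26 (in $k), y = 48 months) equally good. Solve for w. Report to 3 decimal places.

w = 0.242

u(120,18) = u(26,48) means w·120 + (1−w)·18 = w·26 + (1−w)·48.
Rearranging, 94·w − 30·(1−w) = 0.
The marginal rate of substitution is 30/94, so w = 30/(94+30) = 0.242.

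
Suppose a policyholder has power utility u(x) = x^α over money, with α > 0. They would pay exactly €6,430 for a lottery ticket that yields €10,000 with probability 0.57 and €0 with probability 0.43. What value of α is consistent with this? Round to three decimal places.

Since u(0) = 0, the lottery's EU is 0.57·10000^α.
Indifference: 6430^α = 0.57·10000^α, so (6430/10000)^α = 0.57.
Take logs: α = ln 0.57 / ln(6430/10000) ≈ 1.27288.

α ≈ 1.273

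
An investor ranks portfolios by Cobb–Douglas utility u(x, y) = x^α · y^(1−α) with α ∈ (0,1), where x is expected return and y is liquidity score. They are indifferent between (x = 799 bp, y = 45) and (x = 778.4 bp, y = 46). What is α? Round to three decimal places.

α ≈ 0.457

Set the two utilities equal: 799^α·45^(1−α) = 778.4^α·46^(1−α).
Taking logs: α·ln 799 + (1−α)·ln 45 = α·ln 778.4 + (1−α)·ln 46, i.e. α·0.026120 = (1−α)·0.021979.
So α/(1−α) = (0.021979)/(0.026120) = 0.841462, and α = 0.841462/1.841462 ≈ 0.457.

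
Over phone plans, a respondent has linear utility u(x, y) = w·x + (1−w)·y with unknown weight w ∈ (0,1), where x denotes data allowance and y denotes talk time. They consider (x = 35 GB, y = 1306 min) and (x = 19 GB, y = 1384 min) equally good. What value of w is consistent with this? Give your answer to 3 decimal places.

w = 0.830

Indifference: w·35 + (1−w)·1306 = w·19 + (1−w)·1384.
Rearranging, 16·w − 78·(1−w) = 0.
Hence w = 78/(16+78) = 78/94 = 0.830.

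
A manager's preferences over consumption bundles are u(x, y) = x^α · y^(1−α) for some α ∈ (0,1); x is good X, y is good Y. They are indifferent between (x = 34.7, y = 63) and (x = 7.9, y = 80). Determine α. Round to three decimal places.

The Cobb–Douglas utilities coincide, so 34.7^α·63^(1−α) = 7.9^α·80^(1−α).
Rearrange to (34.7/7.9)^α = (80/63)^(1−α) and take logs: α·1.479877 = (1−α)·0.238892.
Thus α·(1.718769) = 0.238892, so α = 0.238892/1.718769 ≈ 0.139.

α ≈ 0.139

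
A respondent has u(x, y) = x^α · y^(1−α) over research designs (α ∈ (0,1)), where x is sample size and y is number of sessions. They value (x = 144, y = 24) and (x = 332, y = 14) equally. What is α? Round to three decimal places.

α ≈ 0.392

The Cobb–Douglas utilities coincide, so 144^α·24^(1−α) = 332^α·14^(1−α).
Rearrange to (144/332)^α = (14/24)^(1−α) and take logs: α·-0.835322 = (1−α)·-0.538997.
Thus α·(-1.374319) = -0.538997, so α = -0.538997/-1.374319 ≈ 0.392.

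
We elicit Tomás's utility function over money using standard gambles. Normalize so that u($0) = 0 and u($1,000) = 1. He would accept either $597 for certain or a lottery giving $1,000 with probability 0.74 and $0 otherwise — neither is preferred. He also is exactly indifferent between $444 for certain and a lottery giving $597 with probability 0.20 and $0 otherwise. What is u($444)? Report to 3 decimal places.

0.148

First, u($597) = 0.74·u($1,000) + 0.26·u($0) = 0.74.
The second indifference gives u($444) = 0.20·u($597) + 0.80·u($0) = 0.20·0.74 + 0.80·0.00 = 0.1480.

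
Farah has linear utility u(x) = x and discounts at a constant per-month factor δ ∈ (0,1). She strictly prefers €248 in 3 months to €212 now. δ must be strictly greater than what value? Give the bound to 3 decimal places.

δ > 0.949

Comparing present values: 212 < δ^3·248.
Dividing by 248: δ^3 > 0.85484. Both sides are positive, so the cube root keeps the direction.
δ > 0.85484^(1/3) = 0.949.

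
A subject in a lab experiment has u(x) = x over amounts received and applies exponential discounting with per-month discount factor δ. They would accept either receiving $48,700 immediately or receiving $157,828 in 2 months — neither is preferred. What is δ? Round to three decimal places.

δ ≈ 0.555

The payoff in 2 months is discounted by δ^2, so u(48700) = δ^2·u(157828) and δ^2 = u(48700)/u(157828).
With u(x) = x: δ^2 = 48700/157828 = 0.30856.
So δ = 0.30856^(1/2) ≈ 0.555.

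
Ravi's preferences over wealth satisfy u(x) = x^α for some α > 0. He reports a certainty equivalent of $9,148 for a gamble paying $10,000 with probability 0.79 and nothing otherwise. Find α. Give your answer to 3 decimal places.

EU(lottery) = 0.79·10000^α + 0.21·0 = 0.79·10000^α.
Setting u(9148) equal to that: 9148^α = 0.79·10000^α ⇒ (9148/10000)^α = 0.79.
Take logs: α = ln 0.79 / ln(9148/10000) ≈ 2.64708.

α ≈ 2.647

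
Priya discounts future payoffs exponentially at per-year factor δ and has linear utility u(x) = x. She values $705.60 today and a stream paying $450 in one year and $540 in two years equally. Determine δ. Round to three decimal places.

δ ≈ 0.800

Equating present values: 705.60 = 450δ + 540δ².
That is, 540δ² + 450δ − 705.60 = 0, a quadratic in δ.
The positive root is δ = [−450 + √(450² + 4·540·705.60)] / (2·540) = (−450 + 1314.000)/1080 ≈ 0.800.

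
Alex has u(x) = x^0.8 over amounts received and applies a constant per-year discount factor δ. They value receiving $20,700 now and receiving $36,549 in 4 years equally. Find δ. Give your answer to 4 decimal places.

The payoff in 4 years is discounted by δ^4, so u(20700) = δ^4·u(36549) and δ^4 = u(20700)/u(36549).
With u(x) = x^0.8: δ^4 = 20700^0.8/36549^0.8 = (20700/36549)^0.8 = 0.63456.
Hence δ = (0.63456)^(1/4) = 0.892522.

δ ≈ 0.8925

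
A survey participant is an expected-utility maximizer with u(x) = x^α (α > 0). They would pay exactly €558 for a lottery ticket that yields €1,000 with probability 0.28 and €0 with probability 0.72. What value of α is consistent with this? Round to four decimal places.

Since u(0) = 0, the lottery's EU is 0.28·1000^α.
Setting u(558) equal to that: 558^α = 0.28·1000^α ⇒ (558/1000)^α = 0.28.
α = ln(0.28) / ln(558/1000) = -1.2729657/-0.5833963 ≈ 2.1820.

α ≈ 2.1820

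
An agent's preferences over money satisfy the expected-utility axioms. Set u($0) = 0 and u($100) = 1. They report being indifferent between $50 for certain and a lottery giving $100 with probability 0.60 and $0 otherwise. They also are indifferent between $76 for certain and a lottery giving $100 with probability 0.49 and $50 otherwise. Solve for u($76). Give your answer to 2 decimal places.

The first gamble pins u($50): it must equal 0.60·1 + 0.40·0 = 0.60.
Chaining: u($76) = 0.49·1.00 + 0.51·0.60 = 0.7960.

0.80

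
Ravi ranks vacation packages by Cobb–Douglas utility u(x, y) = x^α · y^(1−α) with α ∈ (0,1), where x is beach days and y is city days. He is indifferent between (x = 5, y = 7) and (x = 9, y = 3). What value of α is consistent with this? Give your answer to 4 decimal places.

α ≈ 0.5904

The Cobb–Douglas utilities coincide, so 5^α·7^(1−α) = 9^α·3^(1−α).
(5/9)^α = (3/7)^(1−α); take logs: α·ln(5/9) = (1−α)·ln(3/7), i.e. α·-0.5877867 = (1−α)·-0.8472979.
Thus α·(-1.4350846) = -0.8472979, so α = -0.8472979/-1.4350846 ≈ 0.5904.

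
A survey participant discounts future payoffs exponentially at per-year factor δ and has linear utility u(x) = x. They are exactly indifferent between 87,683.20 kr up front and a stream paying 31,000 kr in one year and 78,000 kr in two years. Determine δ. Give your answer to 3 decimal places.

Equating present values: 87683.20 = 31000δ + 78000δ².
That is, 78000δ² + 31000δ − 87683.20 = 0, a quadratic in δ.
The positive root is δ = [−31000 + √(31000² + 4·78000·87683.20)] / (2·78000) = (−31000 + 168280.000)/156000 ≈ 0.880.

δ ≈ 0.880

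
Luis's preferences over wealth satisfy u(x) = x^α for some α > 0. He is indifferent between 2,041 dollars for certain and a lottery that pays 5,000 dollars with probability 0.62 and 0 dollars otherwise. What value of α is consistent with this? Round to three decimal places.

α ≈ 0.534

EU(lottery) = 0.62·5000^α + 0.38·0 = 0.62·5000^α.
Equating: 2041^α = 0.62·5000^α, i.e. 0.4082^α = 0.62.
Take logs: α = ln 0.62 / ln(2041/5000) ≈ 0.53352.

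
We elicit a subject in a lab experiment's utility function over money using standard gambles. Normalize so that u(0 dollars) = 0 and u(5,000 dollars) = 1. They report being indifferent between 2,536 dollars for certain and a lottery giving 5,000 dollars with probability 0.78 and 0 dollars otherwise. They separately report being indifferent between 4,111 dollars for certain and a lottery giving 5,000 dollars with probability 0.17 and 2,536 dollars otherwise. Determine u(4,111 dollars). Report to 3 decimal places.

First, u(2,536 dollars) = 0.78·u(5,000 dollars) + 0.22·u(0 dollars) = 0.78.
The second indifference gives u(4,111 dollars) = 0.17·u(5,000 dollars) + 0.83·u(2,536 dollars) = 0.17·1.00 + 0.83·0.78 = 0.8174.

0.817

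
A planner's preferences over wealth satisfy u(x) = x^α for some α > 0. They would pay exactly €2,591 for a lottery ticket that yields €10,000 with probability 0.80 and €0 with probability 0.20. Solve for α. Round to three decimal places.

α ≈ 0.165

The lottery's expected utility is 0.80·u(10000) + 0.20·u(0) = 0.80·10000^α (since u(0) = 0 for α > 0).
Indifference: 2591^α = 0.80·10000^α, so (2591/10000)^α = 0.80.
Take logs: α = ln 0.80 / ln(2591/10000) ≈ 0.16523.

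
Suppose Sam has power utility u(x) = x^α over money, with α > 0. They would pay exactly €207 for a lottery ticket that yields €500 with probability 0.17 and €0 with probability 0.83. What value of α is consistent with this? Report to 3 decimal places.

α ≈ 2.009

Since u(0) = 0, the lottery's EU is 0.17·500^α.
Setting u(207) equal to that: 207^α = 0.17·500^α ⇒ (207/500)^α = 0.17.
α = ln(0.17) / ln(207/500) = -1.771957/-0.881889 ≈ 2.009.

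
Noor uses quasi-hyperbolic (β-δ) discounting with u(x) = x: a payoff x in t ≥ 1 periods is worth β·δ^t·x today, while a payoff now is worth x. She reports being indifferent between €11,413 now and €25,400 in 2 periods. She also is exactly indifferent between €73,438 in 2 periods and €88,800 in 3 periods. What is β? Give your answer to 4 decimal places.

From the later pair, β·δ^2·73438 = β·δ^3·88800; dividing through, δ = 73438/88800 = 0.82700.
The first indifference: 11413 = β·δ^2·25400, so β = 11413/(δ^2·25400) = 11413/(0.68394·25400) ≈ 0.6570.

β ≈ 0.6570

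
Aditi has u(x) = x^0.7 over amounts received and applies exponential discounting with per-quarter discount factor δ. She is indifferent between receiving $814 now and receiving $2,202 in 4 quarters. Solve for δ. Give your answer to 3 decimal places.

δ ≈ 0.840

The payoff in 4 quarters is discounted by δ^4, so u(814) = δ^4·u(2202) and δ^4 = u(814)/u(2202).
Since u(x) = x^0.7, δ^4 = (814/2202)^0.7 = 0.36966^0.7 = 0.49827.
Taking the 4th root: δ = 0.49827^(1/4) ≈ 0.840.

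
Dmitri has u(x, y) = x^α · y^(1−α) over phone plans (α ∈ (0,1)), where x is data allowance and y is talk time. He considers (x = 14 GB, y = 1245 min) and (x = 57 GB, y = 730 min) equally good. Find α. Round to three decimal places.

α ≈ 0.275

Indifference: 14^α · 1245^(1−α) = 57^α · 730^(1−α).
(14/57)^α = (730/1245)^(1−α); take logs: α·ln(14/57) = (1−α)·ln(730/1245), i.e. α·-1.403994 = (1−α)·-0.533846.
Thus α·(-1.937840) = -0.533846, so α = -0.533846/-1.937840 ≈ 0.275.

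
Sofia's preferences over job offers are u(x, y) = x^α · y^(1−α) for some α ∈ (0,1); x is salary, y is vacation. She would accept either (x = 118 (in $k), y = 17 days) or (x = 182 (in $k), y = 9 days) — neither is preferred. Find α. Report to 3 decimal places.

α ≈ 0.595

Indifference: 118^α · 17^(1−α) = 182^α · 9^(1−α).
(118/182)^α = (9/17)^(1−α); take logs: α·ln(118/182) = (1−α)·ln(9/17), i.e. α·-0.433322 = (1−α)·-0.635989.
With A = -0.433322 and B = -0.635989: α·A = (1−α)·B, so α = B/(A+B) = -0.635989/-1.069311 ≈ 0.595.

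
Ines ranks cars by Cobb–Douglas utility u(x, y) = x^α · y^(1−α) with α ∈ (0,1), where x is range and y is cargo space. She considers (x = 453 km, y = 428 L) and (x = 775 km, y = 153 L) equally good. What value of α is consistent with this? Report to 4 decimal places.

α ≈ 0.6570

Set the two utilities equal: 453^α·428^(1−α) = 775^α·153^(1−α).
Taking logs: α·ln 453 + (1−α)·ln 428 = α·ln 775 + (1−α)·ln 153, i.e. α·-0.5369709 = (1−α)·-1.0286853.
So α/(1−α) = (-1.0286853)/(-0.5369709) = 1.9157189, and α = 1.9157189/2.9157189 ≈ 0.6570.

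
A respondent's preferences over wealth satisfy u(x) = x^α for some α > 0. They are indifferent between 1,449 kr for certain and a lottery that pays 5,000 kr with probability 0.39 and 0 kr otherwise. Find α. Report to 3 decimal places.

The lottery's expected utility is 0.39·u(5000) + 0.61·u(0) = 0.39·5000^α (since u(0) = 0 for α > 0).
Equating: 1449^α = 0.39·5000^α, i.e. 0.2898^α = 0.39.
α = ln(0.39) / ln(1449/5000) = -0.941609/-1.238564 ≈ 0.760.

α ≈ 0.760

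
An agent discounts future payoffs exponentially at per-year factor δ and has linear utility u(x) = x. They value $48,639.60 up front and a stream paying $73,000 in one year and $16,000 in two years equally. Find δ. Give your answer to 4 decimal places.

The stream is worth 73000δ + 16000δ² today, so 73000δ + 16000δ² = 48639.60.
Rearranged: 16000δ² + 73000δ − 48639.60 = 0.
δ = (−73000 + √(73000² + 4·16000·48639.60)) / (2·16000) = (−73000 + √8441934400.00) / 32000 ≈ 0.5900.

δ ≈ 0.5900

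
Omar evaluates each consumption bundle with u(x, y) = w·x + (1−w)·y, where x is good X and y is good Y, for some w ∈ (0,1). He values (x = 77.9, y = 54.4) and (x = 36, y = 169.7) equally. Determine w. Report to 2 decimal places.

w = 0.73

u(77.9,54.4) = u(36,169.7) means w·77.9 + (1−w)·54.4 = w·36 + (1−w)·169.7.
Rearranging, 41.9·w − 115.3·(1−w) = 0.
So w/(1−w) = 115.3/41.9 = 2.7518, giving w = 115.3/(41.9+115.3) = 0.73.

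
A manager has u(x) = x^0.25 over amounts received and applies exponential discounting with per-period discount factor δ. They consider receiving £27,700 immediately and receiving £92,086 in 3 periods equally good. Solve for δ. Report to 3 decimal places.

δ ≈ 0.905

Indifference means u(27700) = δ^3 · u(92086), so δ^3 = u(27700)/u(92086).
Since u(x) = x^0.25, δ^3 = (27700/92086)^0.25 = 0.30081^0.25 = 0.74058.
So δ = 0.74058^(1/3) ≈ 0.905.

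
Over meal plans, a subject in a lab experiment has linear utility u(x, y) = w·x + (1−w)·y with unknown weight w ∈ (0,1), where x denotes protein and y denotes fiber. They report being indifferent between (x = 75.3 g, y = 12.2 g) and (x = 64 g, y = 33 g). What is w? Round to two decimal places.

w = 0.65

Equating utilities: w·75.3 + (1−w)·12.2 = w·64 + (1−w)·33.
Collecting terms: w·11.3 = (1−w)·20.8.
So w/(1−w) = 20.8/11.3 = 1.8407, giving w = 20.8/(11.3+20.8) = 0.65.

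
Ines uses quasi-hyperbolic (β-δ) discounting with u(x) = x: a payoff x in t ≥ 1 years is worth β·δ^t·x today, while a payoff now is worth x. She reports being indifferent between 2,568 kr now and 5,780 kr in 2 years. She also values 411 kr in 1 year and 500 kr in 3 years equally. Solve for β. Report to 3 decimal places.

From the later pair, β·δ^1·411 = β·δ^3·500; dividing through, δ^2 = 411/500 = 0.82200, so δ = 0.90664.
Substituting δ into 2568 = β·δ^2·5780: β = 2568/(4751.160) ≈ 0.540.

β ≈ 0.540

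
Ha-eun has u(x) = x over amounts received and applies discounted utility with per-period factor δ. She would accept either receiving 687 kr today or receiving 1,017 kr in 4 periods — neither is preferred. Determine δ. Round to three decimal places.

δ ≈ 0.907

The payoff in 4 periods is discounted by δ^4, so u(687) = δ^4·u(1017) and δ^4 = u(687)/u(1017).
With u(x) = x: δ^4 = 687/1017 = 0.67552.
So δ = 0.67552^(1/4) ≈ 0.907.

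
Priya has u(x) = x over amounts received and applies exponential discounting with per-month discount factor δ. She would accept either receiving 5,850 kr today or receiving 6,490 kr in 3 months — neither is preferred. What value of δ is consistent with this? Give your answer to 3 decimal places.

The payoff in 3 months is discounted by δ^3, so u(5850) = δ^3·u(6490) and δ^3 = u(5850)/u(6490).
With u(x) = x: δ^3 = 5850/6490 = 0.90139.
Hence δ = (0.90139)^(1/3) = 0.96599.

δ ≈ 0.966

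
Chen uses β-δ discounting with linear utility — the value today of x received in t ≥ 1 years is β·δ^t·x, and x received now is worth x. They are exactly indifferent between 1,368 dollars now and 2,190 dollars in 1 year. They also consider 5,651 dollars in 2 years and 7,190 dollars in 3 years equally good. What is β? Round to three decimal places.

β ≈ 0.795

Both payoffs in the second observation are in the future, so β drops out: δ^2·5651 = δ^3·7190 ⇒ δ = 5651/7190 = 0.78595.
The first indifference: 1368 = β·δ·2190, so β = 1368/(δ·2190) = 1368/(0.78595·2190) ≈ 0.795.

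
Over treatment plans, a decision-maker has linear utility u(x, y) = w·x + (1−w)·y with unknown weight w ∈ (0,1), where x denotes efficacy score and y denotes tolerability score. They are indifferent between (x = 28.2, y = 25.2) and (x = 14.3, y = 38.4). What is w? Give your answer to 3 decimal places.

w = 0.487

Equating utilities: w·28.2 + (1−w)·25.2 = w·14.3 + (1−w)·38.4.
w·(28.2−14.3) = (1−w)·(38.4−25.2), i.e. w·13.9 = (1−w)·13.2.
Hence w = 13.2/(13.9+13.2) = 13.2/27.1 = 0.487.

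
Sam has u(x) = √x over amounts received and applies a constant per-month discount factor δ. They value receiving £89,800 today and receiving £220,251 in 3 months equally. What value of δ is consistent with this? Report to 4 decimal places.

δ ≈ 0.8611

Equating discounted utilities: u(89800) = δ^3·u(220251) ⇒ δ^3 = u(89800)/u(220251).
Since u(x) = √x, δ^3 = √(89800/220251) = 0.63853.
So δ = 0.63853^(1/3) ≈ 0.8611.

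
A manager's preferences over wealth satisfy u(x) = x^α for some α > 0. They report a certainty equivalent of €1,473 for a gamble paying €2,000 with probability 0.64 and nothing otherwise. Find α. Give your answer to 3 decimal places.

α ≈ 1.459

Since u(0) = 0, the lottery's EU is 0.64·2000^α.
Equating: 1473^α = 0.64·2000^α, i.e. 0.7365^α = 0.64.
Taking logs: α·ln(1473/2000) = ln(0.64), so α = -0.446287 / -0.305846 ≈ 1.459.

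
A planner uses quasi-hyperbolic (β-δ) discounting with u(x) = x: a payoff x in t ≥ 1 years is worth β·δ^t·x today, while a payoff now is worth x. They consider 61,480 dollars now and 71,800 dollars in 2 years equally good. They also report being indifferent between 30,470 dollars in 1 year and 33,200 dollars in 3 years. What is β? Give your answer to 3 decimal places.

β ≈ 0.933

From the later pair, β·δ^1·30470 = β·δ^3·33200; dividing through, δ^2 = 30470/33200 = 0.91777, so δ = 0.95800.
Now use the now-vs-future pair: 61480 = β·δ^2·71800 gives β = 61480/(0.91777·71800) ≈ 0.933.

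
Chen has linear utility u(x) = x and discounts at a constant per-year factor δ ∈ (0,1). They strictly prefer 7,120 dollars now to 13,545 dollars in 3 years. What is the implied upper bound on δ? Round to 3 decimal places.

δ < 0.807

Under u(x) = x this choice says 7120 > δ^3·13545.
So δ^3 < 7120/13545 = 0.52566; taking the cube root of both positive sides preserves the inequality.
δ < (7120/13545)^(1/3) ≈ 0.807.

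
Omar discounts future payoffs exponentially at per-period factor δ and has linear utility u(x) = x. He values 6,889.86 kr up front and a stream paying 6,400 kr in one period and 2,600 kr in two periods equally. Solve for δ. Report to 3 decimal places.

δ ≈ 0.810

Equating present values: 6889.86 = 6400δ + 2600δ².
That is, 2600δ² + 6400δ − 6889.86 = 0, a quadratic in δ.
The positive root is δ = [−6400 + √(6400² + 4·2600·6889.86)] / (2·2600) = (−6400 + 10612.000)/5200 ≈ 0.810.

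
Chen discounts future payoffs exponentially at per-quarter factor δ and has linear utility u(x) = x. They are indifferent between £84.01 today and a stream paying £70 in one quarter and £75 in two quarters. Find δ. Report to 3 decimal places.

Equating present values: 84.01 = 70δ + 75δ².
Rearranged: 75δ² + 70δ − 84.01 = 0.
The positive root is δ = [−70 + √(70² + 4·75·84.01)] / (2·75) = (−70 + 173.502)/150 ≈ 0.690.

δ ≈ 0.690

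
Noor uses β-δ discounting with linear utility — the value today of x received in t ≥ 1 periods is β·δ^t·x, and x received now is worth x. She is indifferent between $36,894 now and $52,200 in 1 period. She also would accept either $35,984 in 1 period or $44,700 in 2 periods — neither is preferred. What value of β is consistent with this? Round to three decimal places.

The second indifference involves only future payoffs, so β cancels: β·δ^1·35984 = β·δ^2·44700, giving δ = 35984/44700 = 0.80501.
The first indifference: 36894 = β·δ·52200, so β = 36894/(δ·52200) = 36894/(0.80501·52200) ≈ 0.878.

β ≈ 0.878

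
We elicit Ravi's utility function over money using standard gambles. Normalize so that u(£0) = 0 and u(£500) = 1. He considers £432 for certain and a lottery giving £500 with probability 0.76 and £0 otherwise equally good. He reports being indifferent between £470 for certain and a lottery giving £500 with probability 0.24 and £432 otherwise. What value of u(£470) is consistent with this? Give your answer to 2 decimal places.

First, u(£432) = 0.76·u(£500) + 0.24·u(£0) = 0.76.
The second indifference gives u(£470) = 0.24·u(£500) + 0.76·u(£432) = 0.24·1.00 + 0.76·0.76 = 0.8176.

0.82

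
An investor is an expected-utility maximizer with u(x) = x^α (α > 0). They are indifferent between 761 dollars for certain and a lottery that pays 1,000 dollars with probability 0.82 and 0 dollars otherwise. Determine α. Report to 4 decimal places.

α ≈ 0.7266

The lottery's expected utility is 0.82·u(1000) + 0.18·u(0) = 0.82·1000^α (since u(0) = 0 for α > 0).
Equating: 761^α = 0.82·1000^α, i.e. 0.7610^α = 0.82.
α = ln(0.82) / ln(761/1000) = -0.1984509/-0.2731219 ≈ 0.7266.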